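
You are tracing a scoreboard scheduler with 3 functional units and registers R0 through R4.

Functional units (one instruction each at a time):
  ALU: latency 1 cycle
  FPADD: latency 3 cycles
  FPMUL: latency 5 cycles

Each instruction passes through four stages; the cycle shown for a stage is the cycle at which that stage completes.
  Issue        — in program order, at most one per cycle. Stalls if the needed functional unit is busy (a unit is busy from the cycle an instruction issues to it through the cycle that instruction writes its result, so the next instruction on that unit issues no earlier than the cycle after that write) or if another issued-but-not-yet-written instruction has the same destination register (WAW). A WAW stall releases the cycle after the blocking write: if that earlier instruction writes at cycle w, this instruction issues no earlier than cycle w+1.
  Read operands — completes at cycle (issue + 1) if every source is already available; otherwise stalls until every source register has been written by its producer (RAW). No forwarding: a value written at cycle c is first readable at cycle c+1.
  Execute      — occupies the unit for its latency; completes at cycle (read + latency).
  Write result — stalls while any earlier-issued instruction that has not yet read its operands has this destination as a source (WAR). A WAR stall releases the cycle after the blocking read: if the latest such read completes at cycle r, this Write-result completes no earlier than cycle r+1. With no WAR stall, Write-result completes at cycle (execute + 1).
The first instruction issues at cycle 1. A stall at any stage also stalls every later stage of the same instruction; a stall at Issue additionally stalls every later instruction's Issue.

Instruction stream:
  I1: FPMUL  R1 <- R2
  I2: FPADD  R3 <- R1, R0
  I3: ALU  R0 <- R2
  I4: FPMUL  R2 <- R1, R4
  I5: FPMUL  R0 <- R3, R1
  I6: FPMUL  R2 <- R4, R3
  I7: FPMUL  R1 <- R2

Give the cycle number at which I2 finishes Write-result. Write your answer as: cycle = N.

I1: IS=1 RO=2 EX=7 WR=8
I2: IS=2 RO=9 EX=12 WR=13  [RAW R1: wait I1 write@8]
I3: IS=3 RO=4 EX=5 WR=10  [WAR R0: wait I2 read@9]
I4: IS=9 RO=10 EX=15 WR=16  [struct: FPMUL busy until I1 writes@8]
I5: IS=17 RO=18 EX=23 WR=24  [struct: FPMUL busy until I4 writes@16]
I6: IS=25 RO=26 EX=31 WR=32  [struct: FPMUL busy until I5 writes@24]
I7: IS=33 RO=34 EX=39 WR=40  [struct: FPMUL busy until I6 writes@32]

cycle = 13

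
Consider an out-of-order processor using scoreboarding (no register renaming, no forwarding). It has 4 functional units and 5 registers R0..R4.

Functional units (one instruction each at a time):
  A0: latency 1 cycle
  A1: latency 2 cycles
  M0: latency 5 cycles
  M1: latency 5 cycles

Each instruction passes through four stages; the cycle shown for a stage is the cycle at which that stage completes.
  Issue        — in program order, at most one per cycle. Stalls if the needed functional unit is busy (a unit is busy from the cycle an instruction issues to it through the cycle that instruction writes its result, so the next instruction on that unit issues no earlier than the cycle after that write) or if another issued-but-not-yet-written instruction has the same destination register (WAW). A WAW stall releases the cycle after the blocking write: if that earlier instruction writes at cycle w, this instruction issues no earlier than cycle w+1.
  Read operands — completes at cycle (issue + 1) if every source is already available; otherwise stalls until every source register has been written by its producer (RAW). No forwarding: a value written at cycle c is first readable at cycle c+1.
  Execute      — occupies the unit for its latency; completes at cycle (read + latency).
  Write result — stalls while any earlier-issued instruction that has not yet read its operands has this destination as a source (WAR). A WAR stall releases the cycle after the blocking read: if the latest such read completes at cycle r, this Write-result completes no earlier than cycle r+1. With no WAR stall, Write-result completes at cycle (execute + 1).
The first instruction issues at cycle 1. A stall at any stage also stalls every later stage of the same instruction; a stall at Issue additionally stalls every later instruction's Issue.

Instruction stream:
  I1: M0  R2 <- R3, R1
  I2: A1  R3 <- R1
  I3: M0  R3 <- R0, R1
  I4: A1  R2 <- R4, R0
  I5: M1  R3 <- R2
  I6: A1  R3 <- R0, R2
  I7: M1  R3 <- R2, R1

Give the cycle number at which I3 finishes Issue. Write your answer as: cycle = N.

cycle = 9

I1  is:1  ro:2  ex:7  wr:8
I2  is:2  ro:3  ex:5  wr:6
I3  is:9  ro:10  ex:15  wr:16  — struct: M0 busy until I1 writes@8
I4  is:10  ro:11  ex:13  wr:14
I5  is:17  ro:18  ex:23  wr:24  — WAW R3: wait I3 write@16
I6  is:25  ro:26  ex:28  wr:29  — WAW R3: wait I5 write@24
I7  is:30  ro:31  ex:36  wr:37  — WAW R3: wait I6 write@29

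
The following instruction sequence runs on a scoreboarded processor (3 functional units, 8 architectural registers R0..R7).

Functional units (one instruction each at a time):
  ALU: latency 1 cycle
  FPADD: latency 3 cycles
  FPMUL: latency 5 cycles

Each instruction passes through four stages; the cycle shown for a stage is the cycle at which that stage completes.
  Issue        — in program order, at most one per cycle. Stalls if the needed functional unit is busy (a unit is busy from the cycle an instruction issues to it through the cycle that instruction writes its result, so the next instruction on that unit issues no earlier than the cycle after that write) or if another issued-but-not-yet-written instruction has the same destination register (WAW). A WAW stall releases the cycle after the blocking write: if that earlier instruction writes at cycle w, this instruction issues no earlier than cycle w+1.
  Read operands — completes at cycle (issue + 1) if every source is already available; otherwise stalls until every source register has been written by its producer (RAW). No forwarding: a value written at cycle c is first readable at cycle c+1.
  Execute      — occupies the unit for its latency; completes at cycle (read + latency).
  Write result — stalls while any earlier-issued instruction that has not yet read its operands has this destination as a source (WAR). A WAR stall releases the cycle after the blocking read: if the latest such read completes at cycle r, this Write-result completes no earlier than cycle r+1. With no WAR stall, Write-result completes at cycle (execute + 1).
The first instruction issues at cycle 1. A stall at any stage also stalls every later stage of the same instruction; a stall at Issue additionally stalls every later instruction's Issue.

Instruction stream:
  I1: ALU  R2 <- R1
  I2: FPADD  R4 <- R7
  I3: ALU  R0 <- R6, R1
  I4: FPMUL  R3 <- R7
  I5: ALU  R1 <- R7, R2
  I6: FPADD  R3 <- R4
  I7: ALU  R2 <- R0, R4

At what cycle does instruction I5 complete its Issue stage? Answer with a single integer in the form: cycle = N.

1) issue 1, read 2, done 3, write 4
2) issue 2, read 3, done 6, write 7
3) issue 5, read 6, done 7, write 8  <struct: ALU busy until I1 writes@4>
4) issue 6, read 7, done 12, write 13
5) issue 9, read 10, done 11, write 12  <struct: ALU busy until I3 writes@8>
6) issue 14, read 15, done 18, write 19  <WAW R3: wait I4 write@13>
7) issue 15, read 16, done 17, write 18

cycle = 9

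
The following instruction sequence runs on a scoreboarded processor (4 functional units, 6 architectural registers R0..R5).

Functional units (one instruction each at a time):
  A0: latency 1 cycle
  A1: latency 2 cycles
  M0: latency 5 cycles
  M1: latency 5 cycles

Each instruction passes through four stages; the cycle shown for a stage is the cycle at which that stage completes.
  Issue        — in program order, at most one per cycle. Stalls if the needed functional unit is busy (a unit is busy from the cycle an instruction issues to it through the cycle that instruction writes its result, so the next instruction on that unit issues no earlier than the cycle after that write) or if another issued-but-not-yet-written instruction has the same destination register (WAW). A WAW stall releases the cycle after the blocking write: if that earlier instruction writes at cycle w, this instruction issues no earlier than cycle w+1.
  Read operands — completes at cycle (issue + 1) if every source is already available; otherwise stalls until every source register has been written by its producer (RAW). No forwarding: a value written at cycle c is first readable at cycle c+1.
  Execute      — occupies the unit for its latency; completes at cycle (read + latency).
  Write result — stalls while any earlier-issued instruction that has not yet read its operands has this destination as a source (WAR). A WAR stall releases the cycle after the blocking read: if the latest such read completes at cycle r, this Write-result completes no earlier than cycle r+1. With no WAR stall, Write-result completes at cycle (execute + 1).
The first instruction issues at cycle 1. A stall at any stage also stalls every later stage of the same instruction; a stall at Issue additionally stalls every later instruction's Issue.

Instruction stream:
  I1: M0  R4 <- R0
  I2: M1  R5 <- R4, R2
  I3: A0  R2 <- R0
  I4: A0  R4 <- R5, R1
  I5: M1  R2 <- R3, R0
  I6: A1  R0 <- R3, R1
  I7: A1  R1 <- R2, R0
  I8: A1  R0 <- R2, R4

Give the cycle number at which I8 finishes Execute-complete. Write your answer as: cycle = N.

cycle = 31

I1 -> (1, 2, 7, 8)
I2 -> (2, 9, 14, 15)  // RAW R4: wait I1 write@8
I3 -> (3, 4, 5, 10)  // WAR R2: wait I2 read@9
I4 -> (11, 16, 17, 18)  // struct: A0 busy until I3 writes@10, RAW R5: wait I2 write@15
I5 -> (16, 17, 22, 23)  // struct: M1 busy until I2 writes@15
I6 -> (17, 18, 20, 21)
I7 -> (22, 24, 26, 27)  // struct: A1 busy until I6 writes@21, RAW R2: wait I5 write@23
I8 -> (28, 29, 31, 32)  // struct: A1 busy until I7 writes@27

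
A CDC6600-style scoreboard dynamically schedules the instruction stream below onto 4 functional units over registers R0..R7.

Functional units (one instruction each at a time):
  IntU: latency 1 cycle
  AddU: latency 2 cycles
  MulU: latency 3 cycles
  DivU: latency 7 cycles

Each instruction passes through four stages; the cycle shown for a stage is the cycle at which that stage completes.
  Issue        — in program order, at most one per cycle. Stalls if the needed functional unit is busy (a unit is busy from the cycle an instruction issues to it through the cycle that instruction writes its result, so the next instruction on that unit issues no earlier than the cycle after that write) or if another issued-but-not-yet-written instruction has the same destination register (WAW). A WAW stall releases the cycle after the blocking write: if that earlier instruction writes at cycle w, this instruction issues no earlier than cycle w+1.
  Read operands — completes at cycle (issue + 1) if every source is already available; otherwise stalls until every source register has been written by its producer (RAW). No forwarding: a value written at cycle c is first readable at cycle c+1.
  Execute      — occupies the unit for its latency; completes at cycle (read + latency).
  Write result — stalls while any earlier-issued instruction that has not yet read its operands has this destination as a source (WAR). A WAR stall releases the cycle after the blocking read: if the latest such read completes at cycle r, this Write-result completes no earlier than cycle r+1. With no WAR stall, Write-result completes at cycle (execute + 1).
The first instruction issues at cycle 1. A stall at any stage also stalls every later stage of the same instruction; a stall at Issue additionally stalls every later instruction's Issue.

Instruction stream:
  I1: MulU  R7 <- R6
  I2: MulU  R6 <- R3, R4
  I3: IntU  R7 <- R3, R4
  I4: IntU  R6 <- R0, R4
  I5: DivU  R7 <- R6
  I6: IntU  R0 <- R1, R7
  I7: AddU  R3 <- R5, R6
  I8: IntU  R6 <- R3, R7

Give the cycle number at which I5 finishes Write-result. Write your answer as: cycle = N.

cycle = 25

I1  is:1  ro:2  ex:5  wr:6
I2  is:7  ro:8  ex:11  wr:12  — struct: MulU busy until I1 writes@6
I3  is:8  ro:9  ex:10  wr:11
I4  is:13  ro:14  ex:15  wr:16  — WAW R6: wait I2 write@12
I5  is:14  ro:17  ex:24  wr:25  — RAW R6: wait I4 write@16
I6  is:17  ro:26  ex:27  wr:28  — struct: IntU busy until I4 writes@16, RAW R7: wait I5 write@25
I7  is:18  ro:19  ex:21  wr:22
I8  is:29  ro:30  ex:31  wr:32  — struct: IntU busy until I6 writes@28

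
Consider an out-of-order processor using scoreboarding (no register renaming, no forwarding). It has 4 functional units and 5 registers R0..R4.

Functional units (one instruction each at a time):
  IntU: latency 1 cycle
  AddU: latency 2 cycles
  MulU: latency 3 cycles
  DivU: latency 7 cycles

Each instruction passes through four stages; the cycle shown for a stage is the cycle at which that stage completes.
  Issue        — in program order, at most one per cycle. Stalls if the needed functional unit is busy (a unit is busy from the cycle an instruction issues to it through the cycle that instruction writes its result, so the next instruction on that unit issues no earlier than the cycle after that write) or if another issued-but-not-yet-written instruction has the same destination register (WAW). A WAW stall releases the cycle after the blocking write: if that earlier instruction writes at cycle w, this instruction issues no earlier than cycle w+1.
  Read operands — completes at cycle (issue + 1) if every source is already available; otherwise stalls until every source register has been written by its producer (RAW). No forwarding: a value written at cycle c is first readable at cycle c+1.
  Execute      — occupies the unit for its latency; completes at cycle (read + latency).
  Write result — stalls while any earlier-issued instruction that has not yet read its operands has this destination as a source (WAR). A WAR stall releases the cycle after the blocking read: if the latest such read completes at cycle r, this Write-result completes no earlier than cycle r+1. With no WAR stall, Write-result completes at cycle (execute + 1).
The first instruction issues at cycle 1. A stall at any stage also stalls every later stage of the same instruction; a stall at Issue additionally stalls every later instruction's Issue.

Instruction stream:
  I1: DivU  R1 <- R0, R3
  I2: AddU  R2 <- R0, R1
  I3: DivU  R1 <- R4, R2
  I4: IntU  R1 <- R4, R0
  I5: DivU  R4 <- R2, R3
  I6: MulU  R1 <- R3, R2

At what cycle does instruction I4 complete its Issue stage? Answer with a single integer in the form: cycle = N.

1) issue 1, read 2, done 9, write 10
2) issue 2, read 11, done 13, write 14  <RAW R1: wait I1 write@10>
3) issue 11, read 15, done 22, write 23  <struct: DivU busy until I1 writes@10 / RAW R2: wait I2 write@14>
4) issue 24, read 25, done 26, write 27  <WAW R1: wait I3 write@23>
5) issue 25, read 26, done 33, write 34
6) issue 28, read 29, done 32, write 33  <WAW R1: wait I4 write@27>

cycle = 24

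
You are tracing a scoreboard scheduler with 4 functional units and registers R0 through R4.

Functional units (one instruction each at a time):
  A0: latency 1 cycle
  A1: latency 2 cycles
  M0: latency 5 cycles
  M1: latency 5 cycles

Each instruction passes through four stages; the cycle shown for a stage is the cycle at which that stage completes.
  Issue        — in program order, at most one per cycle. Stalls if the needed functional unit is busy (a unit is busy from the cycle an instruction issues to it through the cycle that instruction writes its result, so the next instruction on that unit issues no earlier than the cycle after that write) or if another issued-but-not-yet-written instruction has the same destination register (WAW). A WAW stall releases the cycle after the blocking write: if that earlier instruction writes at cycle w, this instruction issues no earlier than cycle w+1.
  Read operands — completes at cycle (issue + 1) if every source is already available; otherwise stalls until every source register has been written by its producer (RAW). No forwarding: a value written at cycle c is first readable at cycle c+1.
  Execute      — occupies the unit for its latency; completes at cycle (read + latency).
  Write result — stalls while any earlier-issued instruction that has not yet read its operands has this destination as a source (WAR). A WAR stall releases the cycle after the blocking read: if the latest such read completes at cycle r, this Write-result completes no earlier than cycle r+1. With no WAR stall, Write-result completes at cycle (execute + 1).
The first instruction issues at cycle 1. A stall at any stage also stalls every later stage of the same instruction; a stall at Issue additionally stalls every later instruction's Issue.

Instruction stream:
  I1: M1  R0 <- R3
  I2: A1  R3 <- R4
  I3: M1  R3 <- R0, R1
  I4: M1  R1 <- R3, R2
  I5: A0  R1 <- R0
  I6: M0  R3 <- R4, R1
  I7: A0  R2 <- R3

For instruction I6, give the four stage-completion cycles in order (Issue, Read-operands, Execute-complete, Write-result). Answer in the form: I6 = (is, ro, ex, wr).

[1] I1 dispatched to M1
[2] I1 operands ready; I2 dispatched to A1
[3] I2 operands ready
[5] I2 complete
[6] R3←I2
[7] I1 complete
[8] R0←I1
[9] I3 dispatched to M1
[10] I3 operands ready
[15] I3 complete
[16] R3←I3
[17] I4 dispatched to M1
[18] I4 operands ready
[23] I4 complete
[24] R1←I4
[25] I5 dispatched to A0
[26] I5 operands ready; I6 dispatched to M0
[27] I5 complete
[28] R1←I5
[29] I6 operands ready; I7 dispatched to A0
[34] I6 complete
[35] R3←I6
[36] I7 operands ready
[37] I7 complete
[38] R2←I7

I6 = (26, 29, 34, 35)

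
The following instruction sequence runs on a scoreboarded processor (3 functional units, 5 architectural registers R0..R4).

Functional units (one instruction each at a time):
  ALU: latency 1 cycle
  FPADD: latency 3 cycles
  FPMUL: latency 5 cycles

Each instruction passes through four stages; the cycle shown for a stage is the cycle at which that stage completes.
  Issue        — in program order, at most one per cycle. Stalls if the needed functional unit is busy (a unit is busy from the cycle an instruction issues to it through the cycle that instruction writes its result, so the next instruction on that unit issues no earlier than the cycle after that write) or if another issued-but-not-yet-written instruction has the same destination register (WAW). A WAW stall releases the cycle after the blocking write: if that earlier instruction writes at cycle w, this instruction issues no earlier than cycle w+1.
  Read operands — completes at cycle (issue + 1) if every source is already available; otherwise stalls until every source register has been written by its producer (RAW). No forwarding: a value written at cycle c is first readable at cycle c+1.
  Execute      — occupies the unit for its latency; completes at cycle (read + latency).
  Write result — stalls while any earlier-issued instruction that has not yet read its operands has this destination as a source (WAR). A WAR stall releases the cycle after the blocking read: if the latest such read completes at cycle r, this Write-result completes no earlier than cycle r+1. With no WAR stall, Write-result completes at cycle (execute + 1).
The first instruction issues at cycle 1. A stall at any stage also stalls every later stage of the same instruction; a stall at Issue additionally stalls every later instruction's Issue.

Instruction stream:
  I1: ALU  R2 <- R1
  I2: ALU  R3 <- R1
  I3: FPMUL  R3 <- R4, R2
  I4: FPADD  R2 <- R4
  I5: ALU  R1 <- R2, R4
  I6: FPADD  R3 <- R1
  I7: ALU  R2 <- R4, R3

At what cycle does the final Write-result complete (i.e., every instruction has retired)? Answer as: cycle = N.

  I1 | 1 | 2 | 3 | 4
  I2 | 5 | 6 | 7 | 8   struct: ALU busy until I1 writes@4
  I3 | 9 | 10 | 15 | 16   WAW R3: wait I2 write@8
  I4 | 10 | 11 | 14 | 15
  I5 | 11 | 16 | 17 | 18   RAW R2: wait I4 write@15
  I6 | 17 | 19 | 22 | 23   WAW R3: wait I3 write@16 · RAW R1: wait I5 write@18
  I7 | 19 | 24 | 25 | 26   struct: ALU busy until I5 writes@18 · RAW R3: wait I6 write@23

cycle = 26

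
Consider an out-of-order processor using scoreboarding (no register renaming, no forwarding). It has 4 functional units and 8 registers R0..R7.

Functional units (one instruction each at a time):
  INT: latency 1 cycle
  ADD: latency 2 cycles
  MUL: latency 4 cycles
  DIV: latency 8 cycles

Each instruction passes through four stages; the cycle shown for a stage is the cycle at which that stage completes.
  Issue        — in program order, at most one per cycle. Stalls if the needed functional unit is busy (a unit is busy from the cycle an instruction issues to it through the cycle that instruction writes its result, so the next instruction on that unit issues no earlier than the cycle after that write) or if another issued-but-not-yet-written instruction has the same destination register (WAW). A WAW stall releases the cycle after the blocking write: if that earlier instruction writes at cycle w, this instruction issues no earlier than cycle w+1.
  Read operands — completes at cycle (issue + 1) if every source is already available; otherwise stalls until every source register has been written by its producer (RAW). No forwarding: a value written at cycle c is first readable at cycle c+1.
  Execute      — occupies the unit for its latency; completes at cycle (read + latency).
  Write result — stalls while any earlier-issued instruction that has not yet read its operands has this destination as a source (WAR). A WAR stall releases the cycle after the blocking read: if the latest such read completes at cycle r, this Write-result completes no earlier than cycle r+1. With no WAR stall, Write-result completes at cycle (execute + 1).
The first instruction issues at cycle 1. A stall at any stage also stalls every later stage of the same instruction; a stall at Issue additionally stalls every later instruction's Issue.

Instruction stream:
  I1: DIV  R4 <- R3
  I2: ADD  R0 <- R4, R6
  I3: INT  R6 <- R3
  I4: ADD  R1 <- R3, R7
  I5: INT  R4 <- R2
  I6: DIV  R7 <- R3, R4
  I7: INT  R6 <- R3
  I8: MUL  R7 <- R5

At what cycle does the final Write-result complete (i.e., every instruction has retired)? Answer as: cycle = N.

cycle = 37

[I1] 1/2/10/11
[I2] 2/12/14/15  (RAW R4: wait I1 write@11)
[I3] 3/4/5/13  (WAR R6: wait I2 read@12)
[I4] 16/17/19/20  (struct: ADD busy until I2 writes@15)
[I5] 17/18/19/20
[I6] 18/21/29/30  (RAW R4: wait I5 write@20)
[I7] 21/22/23/24  (struct: INT busy until I5 writes@20)
[I8] 31/32/36/37  (WAW R7: wait I6 write@30)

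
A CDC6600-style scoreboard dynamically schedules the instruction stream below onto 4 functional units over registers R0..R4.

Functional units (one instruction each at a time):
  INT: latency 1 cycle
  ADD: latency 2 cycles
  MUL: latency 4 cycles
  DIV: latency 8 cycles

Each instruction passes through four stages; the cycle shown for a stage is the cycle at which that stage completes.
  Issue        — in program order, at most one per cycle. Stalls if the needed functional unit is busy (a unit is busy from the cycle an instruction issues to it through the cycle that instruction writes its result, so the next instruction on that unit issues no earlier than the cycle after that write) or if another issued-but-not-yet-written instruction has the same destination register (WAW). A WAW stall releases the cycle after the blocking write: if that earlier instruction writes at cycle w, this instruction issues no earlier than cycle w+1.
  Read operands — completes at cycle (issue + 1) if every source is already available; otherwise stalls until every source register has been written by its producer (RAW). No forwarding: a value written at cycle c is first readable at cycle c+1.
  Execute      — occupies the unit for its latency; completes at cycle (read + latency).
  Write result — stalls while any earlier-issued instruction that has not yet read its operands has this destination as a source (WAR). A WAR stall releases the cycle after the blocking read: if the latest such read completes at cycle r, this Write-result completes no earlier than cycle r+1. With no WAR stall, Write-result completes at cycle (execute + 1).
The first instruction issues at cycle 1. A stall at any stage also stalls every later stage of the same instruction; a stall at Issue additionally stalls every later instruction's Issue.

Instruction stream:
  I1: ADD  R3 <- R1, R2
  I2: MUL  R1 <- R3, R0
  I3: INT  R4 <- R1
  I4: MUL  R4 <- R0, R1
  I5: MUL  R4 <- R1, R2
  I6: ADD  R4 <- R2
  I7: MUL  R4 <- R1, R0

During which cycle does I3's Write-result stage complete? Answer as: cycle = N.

[I1] 1/2/4/5
[I2] 2/6/10/11  (RAW R3: wait I1 write@5)
[I3] 3/12/13/14  (RAW R1: wait I2 write@11)
[I4] 15/16/20/21  (WAW R4: wait I3 write@14)
[I5] 22/23/27/28  (struct: MUL busy until I4 writes@21)
[I6] 29/30/32/33  (WAW R4: wait I5 write@28)
[I7] 34/35/39/40  (WAW R4: wait I6 write@33)

cycle = 14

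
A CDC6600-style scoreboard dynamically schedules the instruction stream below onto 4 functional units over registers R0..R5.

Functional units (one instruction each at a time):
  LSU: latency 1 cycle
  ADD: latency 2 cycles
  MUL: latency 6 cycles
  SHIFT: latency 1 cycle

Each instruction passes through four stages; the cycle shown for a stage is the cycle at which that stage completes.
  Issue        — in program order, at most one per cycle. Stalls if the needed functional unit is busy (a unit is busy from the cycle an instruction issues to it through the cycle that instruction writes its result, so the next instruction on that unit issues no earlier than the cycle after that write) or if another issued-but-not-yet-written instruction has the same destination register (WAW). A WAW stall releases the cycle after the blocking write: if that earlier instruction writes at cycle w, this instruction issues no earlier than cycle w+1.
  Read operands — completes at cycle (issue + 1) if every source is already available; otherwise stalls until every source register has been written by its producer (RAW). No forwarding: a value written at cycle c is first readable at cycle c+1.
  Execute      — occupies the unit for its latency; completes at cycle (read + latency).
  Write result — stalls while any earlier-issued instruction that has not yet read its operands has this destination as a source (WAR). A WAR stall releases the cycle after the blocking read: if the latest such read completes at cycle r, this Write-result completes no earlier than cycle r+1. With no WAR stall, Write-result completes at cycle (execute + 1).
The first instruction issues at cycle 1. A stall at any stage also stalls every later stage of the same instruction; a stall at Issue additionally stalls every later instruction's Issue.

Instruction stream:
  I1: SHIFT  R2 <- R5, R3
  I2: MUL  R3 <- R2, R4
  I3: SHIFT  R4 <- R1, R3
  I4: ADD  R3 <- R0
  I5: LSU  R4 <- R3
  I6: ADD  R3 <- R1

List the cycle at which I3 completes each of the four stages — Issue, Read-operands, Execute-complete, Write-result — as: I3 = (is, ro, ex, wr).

I3 = (5, 13, 14, 15)

t=1  I1 dispatched to SHIFT
t=2  I1 operands ready · I2 dispatched to MUL
t=3  I1 complete
t=4  R2←I1
t=5  I2 operands ready · I3 dispatched to SHIFT
t=11  I2 complete
t=12  R3←I2
t=13  I3 operands ready · I4 dispatched to ADD
t=14  I3 complete · I4 operands ready
t=15  R4←I3
t=16  I4 complete · I5 dispatched to LSU
t=17  R3←I4
t=18  I5 operands ready · I6 dispatched to ADD
t=19  I5 complete · I6 operands ready
t=20  R4←I5
t=21  I6 complete
t=22  R3←I6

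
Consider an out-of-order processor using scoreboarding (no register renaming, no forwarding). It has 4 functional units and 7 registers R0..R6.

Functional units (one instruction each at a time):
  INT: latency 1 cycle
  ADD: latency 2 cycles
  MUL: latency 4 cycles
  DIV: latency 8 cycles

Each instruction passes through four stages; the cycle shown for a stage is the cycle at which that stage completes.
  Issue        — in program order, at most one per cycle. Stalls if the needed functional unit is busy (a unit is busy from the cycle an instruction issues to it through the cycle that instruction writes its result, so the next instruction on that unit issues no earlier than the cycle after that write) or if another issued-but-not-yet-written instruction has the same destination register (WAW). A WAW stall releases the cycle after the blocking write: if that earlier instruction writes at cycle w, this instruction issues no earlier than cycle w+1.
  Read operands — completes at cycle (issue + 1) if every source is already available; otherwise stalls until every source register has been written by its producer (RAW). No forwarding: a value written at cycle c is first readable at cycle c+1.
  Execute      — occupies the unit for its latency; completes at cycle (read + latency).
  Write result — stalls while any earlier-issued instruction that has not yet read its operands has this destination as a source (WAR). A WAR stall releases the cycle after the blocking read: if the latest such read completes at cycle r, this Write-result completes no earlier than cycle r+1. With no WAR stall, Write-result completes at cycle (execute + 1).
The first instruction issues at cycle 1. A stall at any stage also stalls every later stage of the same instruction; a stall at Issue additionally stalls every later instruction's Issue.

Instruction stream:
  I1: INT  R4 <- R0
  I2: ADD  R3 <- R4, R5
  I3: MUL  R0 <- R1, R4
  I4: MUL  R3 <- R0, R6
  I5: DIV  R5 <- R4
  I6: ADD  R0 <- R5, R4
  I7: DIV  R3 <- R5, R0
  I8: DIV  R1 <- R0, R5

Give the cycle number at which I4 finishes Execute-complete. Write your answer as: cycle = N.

I1 -> (1, 2, 3, 4)
I2 -> (2, 5, 7, 8)  // RAW R4: wait I1 write@4
I3 -> (3, 5, 9, 10)  // RAW R4: wait I1 write@4
I4 -> (11, 12, 16, 17)  // struct: MUL busy until I3 writes@10
I5 -> (12, 13, 21, 22)
I6 -> (13, 23, 25, 26)  // RAW R5: wait I5 write@22
I7 -> (23, 27, 35, 36)  // struct: DIV busy until I5 writes@22, RAW R0: wait I6 write@26
I8 -> (37, 38, 46, 47)  // struct: DIV busy until I7 writes@36

cycle = 16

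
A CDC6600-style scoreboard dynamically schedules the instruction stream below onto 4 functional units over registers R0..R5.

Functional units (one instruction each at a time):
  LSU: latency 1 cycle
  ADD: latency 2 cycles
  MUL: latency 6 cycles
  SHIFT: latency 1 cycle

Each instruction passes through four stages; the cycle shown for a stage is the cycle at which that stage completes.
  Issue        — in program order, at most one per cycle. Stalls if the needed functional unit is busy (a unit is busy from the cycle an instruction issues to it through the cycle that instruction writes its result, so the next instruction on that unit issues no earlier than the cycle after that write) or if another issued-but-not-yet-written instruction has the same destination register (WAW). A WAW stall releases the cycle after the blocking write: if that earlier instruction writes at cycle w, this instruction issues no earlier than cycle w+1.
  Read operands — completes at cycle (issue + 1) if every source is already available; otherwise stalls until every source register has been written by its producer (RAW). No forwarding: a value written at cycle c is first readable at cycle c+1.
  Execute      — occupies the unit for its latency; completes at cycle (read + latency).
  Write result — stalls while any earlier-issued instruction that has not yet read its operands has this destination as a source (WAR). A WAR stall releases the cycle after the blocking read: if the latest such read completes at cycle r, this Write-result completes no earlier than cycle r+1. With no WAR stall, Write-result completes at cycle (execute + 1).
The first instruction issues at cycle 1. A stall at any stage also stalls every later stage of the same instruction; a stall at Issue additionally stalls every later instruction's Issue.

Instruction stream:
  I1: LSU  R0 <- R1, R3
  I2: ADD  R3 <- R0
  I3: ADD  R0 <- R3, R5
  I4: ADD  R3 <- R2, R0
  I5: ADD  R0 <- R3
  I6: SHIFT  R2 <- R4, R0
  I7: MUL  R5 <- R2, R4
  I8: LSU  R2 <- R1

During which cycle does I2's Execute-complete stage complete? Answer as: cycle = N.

[1] I1→LSU
[2] I1 RO | I2→ADD
[3] I1 EX
[4] I1 WR R0
[5] I2 RO
[7] I2 EX
[8] I2 WR R3
[9] I3→ADD
[10] I3 RO
[12] I3 EX
[13] I3 WR R0
[14] I4→ADD
[15] I4 RO
[17] I4 EX
[18] I4 WR R3
[19] I5→ADD
[20] I5 RO | I6→SHIFT
[21] I7→MUL
[22] I5 EX
[23] I5 WR R0
[24] I6 RO
[25] I6 EX
[26] I6 WR R2
[27] I7 RO | I8→LSU
[28] I8 RO
[29] I8 EX
[30] I8 WR R2
[33] I7 EX
[34] I7 WR R5

cycle = 7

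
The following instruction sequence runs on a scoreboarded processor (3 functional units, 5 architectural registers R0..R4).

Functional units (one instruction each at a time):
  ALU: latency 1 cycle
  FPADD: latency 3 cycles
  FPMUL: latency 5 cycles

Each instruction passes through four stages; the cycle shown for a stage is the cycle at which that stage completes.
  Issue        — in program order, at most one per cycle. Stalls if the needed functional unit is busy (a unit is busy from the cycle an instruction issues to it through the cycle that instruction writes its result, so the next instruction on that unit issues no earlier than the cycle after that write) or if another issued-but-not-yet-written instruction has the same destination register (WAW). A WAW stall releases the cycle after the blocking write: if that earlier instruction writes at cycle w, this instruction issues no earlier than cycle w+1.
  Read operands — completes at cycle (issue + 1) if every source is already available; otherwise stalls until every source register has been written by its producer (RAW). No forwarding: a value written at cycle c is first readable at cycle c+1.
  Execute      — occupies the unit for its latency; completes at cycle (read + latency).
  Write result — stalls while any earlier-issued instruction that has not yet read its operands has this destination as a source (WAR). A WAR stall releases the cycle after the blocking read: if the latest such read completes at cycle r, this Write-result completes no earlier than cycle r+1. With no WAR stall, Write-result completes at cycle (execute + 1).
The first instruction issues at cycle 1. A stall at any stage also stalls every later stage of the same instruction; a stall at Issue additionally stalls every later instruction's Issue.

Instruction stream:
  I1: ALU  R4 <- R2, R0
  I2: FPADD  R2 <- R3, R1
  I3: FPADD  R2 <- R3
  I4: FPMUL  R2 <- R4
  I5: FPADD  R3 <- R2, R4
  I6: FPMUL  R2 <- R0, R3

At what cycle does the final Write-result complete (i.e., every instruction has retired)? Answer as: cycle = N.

[1] I1 issues→ALU
[2] I1 reads, I2 issues→FPADD
[3] I1 exec-done, I2 reads
[4] I1 writes R4
[6] I2 exec-done
[7] I2 writes R2
[8] I3 issues→FPADD
[9] I3 reads
[12] I3 exec-done
[13] I3 writes R2
[14] I4 issues→FPMUL
[15] I4 reads, I5 issues→FPADD
[20] I4 exec-done
[21] I4 writes R2
[22] I5 reads, I6 issues→FPMUL
[25] I5 exec-done
[26] I5 writes R3
[27] I6 reads
[32] I6 exec-done
[33] I6 writes R2

cycle = 33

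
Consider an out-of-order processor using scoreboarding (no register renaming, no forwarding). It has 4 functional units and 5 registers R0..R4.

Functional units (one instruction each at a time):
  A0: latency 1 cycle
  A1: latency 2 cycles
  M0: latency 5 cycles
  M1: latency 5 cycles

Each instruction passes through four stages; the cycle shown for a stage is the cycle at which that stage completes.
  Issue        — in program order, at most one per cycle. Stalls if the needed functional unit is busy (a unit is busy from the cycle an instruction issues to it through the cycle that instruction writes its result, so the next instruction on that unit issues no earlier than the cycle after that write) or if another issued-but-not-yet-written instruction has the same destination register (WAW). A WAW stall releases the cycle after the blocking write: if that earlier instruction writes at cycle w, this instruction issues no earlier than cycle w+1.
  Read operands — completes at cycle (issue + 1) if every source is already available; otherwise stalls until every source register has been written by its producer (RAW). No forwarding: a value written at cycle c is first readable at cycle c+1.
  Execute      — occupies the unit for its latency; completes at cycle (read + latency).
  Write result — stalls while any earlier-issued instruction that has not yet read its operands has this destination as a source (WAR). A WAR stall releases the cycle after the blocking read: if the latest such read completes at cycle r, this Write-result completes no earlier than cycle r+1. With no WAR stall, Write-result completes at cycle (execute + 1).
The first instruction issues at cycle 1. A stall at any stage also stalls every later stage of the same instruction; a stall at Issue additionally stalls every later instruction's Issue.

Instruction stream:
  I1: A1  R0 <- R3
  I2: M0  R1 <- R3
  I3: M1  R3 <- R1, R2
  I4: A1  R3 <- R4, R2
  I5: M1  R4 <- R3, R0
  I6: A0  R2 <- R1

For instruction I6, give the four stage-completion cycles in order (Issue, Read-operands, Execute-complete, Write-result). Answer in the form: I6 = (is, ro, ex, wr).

t=1  I1→A1
t=2  I1 RO, I2→M0
t=3  I2 RO, I3→M1
t=4  I1 EX
t=5  I1 WR R0
t=8  I2 EX
t=9  I2 WR R1
t=10  I3 RO
t=15  I3 EX
t=16  I3 WR R3
t=17  I4→A1
t=18  I4 RO, I5→M1
t=19  I6→A0
t=20  I4 EX, I6 RO
t=21  I4 WR R3, I6 EX
t=22  I5 RO, I6 WR R2
t=27  I5 EX
t=28  I5 WR R4

I6 = (19, 20, 21, 22)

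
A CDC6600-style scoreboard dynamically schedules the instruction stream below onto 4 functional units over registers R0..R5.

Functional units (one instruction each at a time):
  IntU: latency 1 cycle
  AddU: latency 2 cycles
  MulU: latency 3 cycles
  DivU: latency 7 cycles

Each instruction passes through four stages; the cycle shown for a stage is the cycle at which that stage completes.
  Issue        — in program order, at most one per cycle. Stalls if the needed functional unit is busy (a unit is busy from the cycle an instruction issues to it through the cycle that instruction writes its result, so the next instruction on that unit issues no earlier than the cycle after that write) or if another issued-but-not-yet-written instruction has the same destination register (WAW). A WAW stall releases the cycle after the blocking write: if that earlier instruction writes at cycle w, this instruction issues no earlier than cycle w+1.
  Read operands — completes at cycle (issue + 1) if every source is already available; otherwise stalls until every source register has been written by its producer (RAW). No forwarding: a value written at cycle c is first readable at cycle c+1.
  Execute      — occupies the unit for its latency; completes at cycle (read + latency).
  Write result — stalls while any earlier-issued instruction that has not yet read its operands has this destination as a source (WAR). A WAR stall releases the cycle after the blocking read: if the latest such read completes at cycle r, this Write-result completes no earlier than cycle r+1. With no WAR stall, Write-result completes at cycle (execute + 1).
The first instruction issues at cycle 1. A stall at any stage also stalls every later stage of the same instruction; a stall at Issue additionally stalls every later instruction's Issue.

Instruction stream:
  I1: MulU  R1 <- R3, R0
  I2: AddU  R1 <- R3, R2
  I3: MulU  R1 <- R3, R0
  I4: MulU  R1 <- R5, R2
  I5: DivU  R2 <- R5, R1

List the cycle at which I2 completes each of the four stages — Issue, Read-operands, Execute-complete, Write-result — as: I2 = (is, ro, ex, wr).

[1] I1 issues→MulU
[2] I1 reads
[5] I1 exec-done
[6] I1 writes R1
[7] I2 issues→AddU
[8] I2 reads
[10] I2 exec-done
[11] I2 writes R1
[12] I3 issues→MulU
[13] I3 reads
[16] I3 exec-done
[17] I3 writes R1
[18] I4 issues→MulU
[19] I4 reads; I5 issues→DivU
[22] I4 exec-done
[23] I4 writes R1
[24] I5 reads
[31] I5 exec-done
[32] I5 writes R2

I2 = (7, 8, 10, 11)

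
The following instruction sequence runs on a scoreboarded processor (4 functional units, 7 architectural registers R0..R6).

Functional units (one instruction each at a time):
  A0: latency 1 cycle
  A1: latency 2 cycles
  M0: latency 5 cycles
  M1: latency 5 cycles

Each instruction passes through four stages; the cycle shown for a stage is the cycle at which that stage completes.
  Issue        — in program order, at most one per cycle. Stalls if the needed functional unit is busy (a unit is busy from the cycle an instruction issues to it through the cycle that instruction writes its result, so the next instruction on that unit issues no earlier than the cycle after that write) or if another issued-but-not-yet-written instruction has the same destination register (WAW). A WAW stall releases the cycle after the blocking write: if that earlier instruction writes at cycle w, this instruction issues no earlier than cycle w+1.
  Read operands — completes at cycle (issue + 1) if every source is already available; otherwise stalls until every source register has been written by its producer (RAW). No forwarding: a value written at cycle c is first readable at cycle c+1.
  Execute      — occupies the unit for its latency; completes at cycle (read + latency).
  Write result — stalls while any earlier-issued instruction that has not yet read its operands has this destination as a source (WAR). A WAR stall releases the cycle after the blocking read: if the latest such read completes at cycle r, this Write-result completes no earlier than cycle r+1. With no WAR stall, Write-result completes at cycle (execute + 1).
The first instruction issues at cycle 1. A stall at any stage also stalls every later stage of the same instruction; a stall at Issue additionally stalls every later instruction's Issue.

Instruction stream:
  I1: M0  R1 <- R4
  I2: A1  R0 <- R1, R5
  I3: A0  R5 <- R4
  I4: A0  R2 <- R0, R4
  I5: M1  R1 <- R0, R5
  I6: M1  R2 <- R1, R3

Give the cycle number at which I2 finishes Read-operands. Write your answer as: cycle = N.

t=1  I1 dispatched to M0
t=2  I1 operands ready · I2 dispatched to A1
t=3  I3 dispatched to A0
t=4  I3 operands ready
t=5  I3 complete
t=7  I1 complete
t=8  R1←I1
t=9  I2 operands ready
t=10  R5←I3
t=11  I2 complete · I4 dispatched to A0
t=12  R0←I2 · I5 dispatched to M1
t=13  I4 operands ready · I5 operands ready
t=14  I4 complete
t=15  R2←I4
t=18  I5 complete
t=19  R1←I5
t=20  I6 dispatched to M1
t=21  I6 operands ready
t=26  I6 complete
t=27  R2←I6

cycle = 9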